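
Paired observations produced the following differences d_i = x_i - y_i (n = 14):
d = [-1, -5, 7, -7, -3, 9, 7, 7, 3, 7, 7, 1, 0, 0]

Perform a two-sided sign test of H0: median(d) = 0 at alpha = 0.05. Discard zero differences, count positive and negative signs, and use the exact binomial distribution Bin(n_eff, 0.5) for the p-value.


Step 1: Discard zero differences. Original n = 14; n_eff = number of nonzero differences = 12.
Nonzero differences (with sign): -1, -5, +7, -7, -3, +9, +7, +7, +3, +7, +7, +1
Step 2: Count signs: positive = 8, negative = 4.
Step 3: Under H0: P(positive) = 0.5, so the number of positives S ~ Bin(12, 0.5).
Step 4: Two-sided exact p-value = sum of Bin(12,0.5) probabilities at or below the observed probability = 0.387695.
Step 5: alpha = 0.05. fail to reject H0.

n_eff = 12, pos = 8, neg = 4, p = 0.387695, fail to reject H0.


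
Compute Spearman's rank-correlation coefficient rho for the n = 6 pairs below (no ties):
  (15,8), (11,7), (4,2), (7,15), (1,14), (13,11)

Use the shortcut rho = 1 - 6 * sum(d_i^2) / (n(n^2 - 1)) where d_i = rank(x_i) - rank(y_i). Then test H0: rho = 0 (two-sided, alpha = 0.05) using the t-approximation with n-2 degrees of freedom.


Step 1: Rank x and y separately (midranks; no ties here).
rank(x): 15->6, 11->4, 4->2, 7->3, 1->1, 13->5
rank(y): 8->3, 7->2, 2->1, 15->6, 14->5, 11->4
Step 2: d_i = R_x(i) - R_y(i); compute d_i^2.
  (6-3)^2=9, (4-2)^2=4, (2-1)^2=1, (3-6)^2=9, (1-5)^2=16, (5-4)^2=1
sum(d^2) = 40.
Step 3: rho = 1 - 6*40 / (6*(6^2 - 1)) = 1 - 240/210 = -0.142857.
Step 4: Under H0, t = rho * sqrt((n-2)/(1-rho^2)) = -0.2887 ~ t(4).
Step 5: Two-sided p-value from the t-distribution with 4 df = 0.787172.
Step 6: alpha = 0.05. fail to reject H0.

rho = -0.1429, p = 0.787172, fail to reject H0 at alpha = 0.05.


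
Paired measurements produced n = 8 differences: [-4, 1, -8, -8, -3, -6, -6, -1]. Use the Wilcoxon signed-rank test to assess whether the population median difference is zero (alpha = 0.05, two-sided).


Step 1: Drop any zero differences (none here) and take |d_i|.
|d| = [4, 1, 8, 8, 3, 6, 6, 1]
Step 2: Midrank |d_i| (ties get averaged ranks).
ranks: |4|->4, |1|->1.5, |8|->7.5, |8|->7.5, |3|->3, |6|->5.5, |6|->5.5, |1|->1.5
Step 3: Attach original signs; sum ranks with positive sign and with negative sign.
W+ = 1.5 = 1.5
W- = 4 + 7.5 + 7.5 + 3 + 5.5 + 5.5 + 1.5 = 34.5
(Check: W+ + W- = 36 should equal n(n+1)/2 = 36.)
Step 4: Test statistic W = min(W+, W-) = 1.5.
Step 5: Ties in |d|, so use the tie-corrected normal approximation.
        E[W] = n(n+1)/4 = 8*9/4 = 18.
        Tie groups: |d|=1 (t=2), |d|=6 (t=2), |d|=8 (t=2); sum(t^3 - t) = 18.
        Var[W] = n(n+1)(2n+1)/24 - sum(t^3-t)/48 = 1224/24 - 18/48 = 50.625.
        z = (W - E[W]) / sqrt(Var[W]) = (1.5 - 18) / 7.1151 = -2.3190.
        Two-sided p = 2*Phi(z) = 0.020395.
Step 6: alpha = 0.05. reject H0.

W+ = 1.5, W- = 34.5, W = min = 1.5, p = 0.020395, reject H0.


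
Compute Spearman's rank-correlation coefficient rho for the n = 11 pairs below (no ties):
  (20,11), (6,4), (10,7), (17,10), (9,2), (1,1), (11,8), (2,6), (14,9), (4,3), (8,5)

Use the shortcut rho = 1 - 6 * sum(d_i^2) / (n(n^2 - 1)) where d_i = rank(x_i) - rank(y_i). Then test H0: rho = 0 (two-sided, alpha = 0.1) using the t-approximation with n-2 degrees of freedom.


Step 1: Rank x and y separately (midranks; no ties here).
rank(x): 20->11, 6->4, 10->7, 17->10, 9->6, 1->1, 11->8, 2->2, 14->9, 4->3, 8->5
rank(y): 11->11, 4->4, 7->7, 10->10, 2->2, 1->1, 8->8, 6->6, 9->9, 3->3, 5->5
Step 2: d_i = R_x(i) - R_y(i); compute d_i^2.
  (11-11)^2=0, (4-4)^2=0, (7-7)^2=0, (10-10)^2=0, (6-2)^2=16, (1-1)^2=0, (8-8)^2=0, (2-6)^2=16, (9-9)^2=0, (3-3)^2=0, (5-5)^2=0
sum(d^2) = 32.
Step 3: rho = 1 - 6*32 / (11*(11^2 - 1)) = 1 - 192/1320 = 0.854545.
Step 4: Under H0, t = rho * sqrt((n-2)/(1-rho^2)) = 4.9360 ~ t(9).
Step 5: Two-sided p-value from the t-distribution with 9 df = 0.000807.
Step 6: alpha = 0.1. reject H0.

rho = 0.8545, p = 0.000807, reject H0 at alpha = 0.1.


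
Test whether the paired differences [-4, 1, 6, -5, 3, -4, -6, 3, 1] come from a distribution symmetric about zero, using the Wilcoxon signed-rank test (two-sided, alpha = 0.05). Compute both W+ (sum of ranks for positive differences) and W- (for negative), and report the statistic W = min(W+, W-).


Step 1: Drop any zero differences (none here) and take |d_i|.
|d| = [4, 1, 6, 5, 3, 4, 6, 3, 1]
Step 2: Midrank |d_i| (ties get averaged ranks).
ranks: |4|->5.5, |1|->1.5, |6|->8.5, |5|->7, |3|->3.5, |4|->5.5, |6|->8.5, |3|->3.5, |1|->1.5
Step 3: Attach original signs; sum ranks with positive sign and with negative sign.
W+ = 1.5 + 8.5 + 3.5 + 3.5 + 1.5 = 18.5
W- = 5.5 + 7 + 5.5 + 8.5 = 26.5
(Check: W+ + W- = 45 should equal n(n+1)/2 = 45.)
Step 4: Test statistic W = min(W+, W-) = 18.5.
Step 5: Ties in |d|, so use the tie-corrected normal approximation.
        E[W] = n(n+1)/4 = 9*10/4 = 22.5.
        Tie groups: |d|=1 (t=2), |d|=3 (t=2), |d|=4 (t=2), |d|=6 (t=2); sum(t^3 - t) = 24.
        Var[W] = n(n+1)(2n+1)/24 - sum(t^3-t)/48 = 1710/24 - 24/48 = 70.75.
        z = (W - E[W]) / sqrt(Var[W]) = (18.5 - 22.5) / 8.4113 = -0.4756.
        Two-sided p = 2*Phi(z) = 0.634395.
Step 6: alpha = 0.05. fail to reject H0.

W+ = 18.5, W- = 26.5, W = min = 18.5, p = 0.634395, fail to reject H0.


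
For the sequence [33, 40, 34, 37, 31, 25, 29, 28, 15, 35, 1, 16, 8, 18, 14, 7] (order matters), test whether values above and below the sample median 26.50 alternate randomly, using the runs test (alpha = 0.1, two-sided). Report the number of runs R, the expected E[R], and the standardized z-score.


Step 1: Compute median = 26.50; label A = above, B = below.
Labels in order: AAAAABAABABBBBBB  (n_A = 8, n_B = 8)
Step 2: Count runs R = 6.
Step 3: Under H0 (random ordering), E[R] = 2*n_A*n_B/(n_A+n_B) + 1 = 2*8*8/16 + 1 = 9.0000.
        Var[R] = 2*n_A*n_B*(2*n_A*n_B - n_A - n_B) / ((n_A+n_B)^2 * (n_A+n_B-1)) = 14336/3840 = 3.7333.
        SD[R] = 1.9322.
Step 4: Continuity-corrected z = (R + 0.5 - E[R]) / SD[R] = (6 + 0.5 - 9.0000) / 1.9322 = -1.2939.
Step 5: Two-sided p-value via normal approximation = 2*(1 - Phi(|z|)) = 0.195709.
Step 6: alpha = 0.1. fail to reject H0.

R = 6, z = -1.2939, p = 0.195709, fail to reject H0.


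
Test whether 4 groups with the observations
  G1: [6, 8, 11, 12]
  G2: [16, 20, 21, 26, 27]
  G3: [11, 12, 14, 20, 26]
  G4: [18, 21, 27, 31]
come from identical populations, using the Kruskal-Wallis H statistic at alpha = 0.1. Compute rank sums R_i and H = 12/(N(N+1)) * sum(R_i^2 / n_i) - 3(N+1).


Step 1: Combine all N = 18 observations and assign midranks.
sorted (value, group, rank): (6,G1,1), (8,G1,2), (11,G1,3.5), (11,G3,3.5), (12,G1,5.5), (12,G3,5.5), (14,G3,7), (16,G2,8), (18,G4,9), (20,G2,10.5), (20,G3,10.5), (21,G2,12.5), (21,G4,12.5), (26,G2,14.5), (26,G3,14.5), (27,G2,16.5), (27,G4,16.5), (31,G4,18)
Step 2: Sum ranks within each group.
R_1 = 12 (n_1 = 4)
R_2 = 62 (n_2 = 5)
R_3 = 41 (n_3 = 5)
R_4 = 56 (n_4 = 4)
Step 3: H = 12/(N(N+1)) * sum(R_i^2/n_i) - 3(N+1)
     = 12/(18*19) * (12^2/4 + 62^2/5 + 41^2/5 + 56^2/4) - 3*19
     = 0.035088 * 1925 - 57
     = 10.543860.
Step 4: Ties present; correction factor C = 1 - 36/(18^3 - 18) = 0.993808. Corrected H = 10.543860 / 0.993808 = 10.609553.
Step 5: Under H0, H ~ chi^2(3); p-value = 0.014036.
Step 6: alpha = 0.1. reject H0.

H = 10.6096, df = 3, p = 0.014036, reject H0.


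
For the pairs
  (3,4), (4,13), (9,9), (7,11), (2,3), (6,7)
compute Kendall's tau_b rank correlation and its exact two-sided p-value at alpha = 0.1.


Step 1: Enumerate the 15 unordered pairs (i,j) with i<j and classify each by sign(x_j-x_i) * sign(y_j-y_i).
  (1,2):dx=+1,dy=+9->C; (1,3):dx=+6,dy=+5->C; (1,4):dx=+4,dy=+7->C; (1,5):dx=-1,dy=-1->C
  (1,6):dx=+3,dy=+3->C; (2,3):dx=+5,dy=-4->D; (2,4):dx=+3,dy=-2->D; (2,5):dx=-2,dy=-10->C
  (2,6):dx=+2,dy=-6->D; (3,4):dx=-2,dy=+2->D; (3,5):dx=-7,dy=-6->C; (3,6):dx=-3,dy=-2->C
  (4,5):dx=-5,dy=-8->C; (4,6):dx=-1,dy=-4->C; (5,6):dx=+4,dy=+4->C
Step 2: C = 11, D = 4, total pairs = 15.
Step 3: tau = (C - D)/(n(n-1)/2) = (11 - 4)/15 = 0.466667.
Step 4: Exact two-sided p-value (enumerate n! = 720 permutations of y under H0): p = 0.272222.
Step 5: alpha = 0.1. fail to reject H0.

tau_b = 0.4667 (C=11, D=4), p = 0.272222, fail to reject H0.


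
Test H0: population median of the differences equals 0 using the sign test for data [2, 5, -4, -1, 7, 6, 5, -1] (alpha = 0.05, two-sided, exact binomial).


Step 1: Discard zero differences. Original n = 8; n_eff = number of nonzero differences = 8.
Nonzero differences (with sign): +2, +5, -4, -1, +7, +6, +5, -1
Step 2: Count signs: positive = 5, negative = 3.
Step 3: Under H0: P(positive) = 0.5, so the number of positives S ~ Bin(8, 0.5).
Step 4: Two-sided exact p-value = sum of Bin(8,0.5) probabilities at or below the observed probability = 0.726562.
Step 5: alpha = 0.05. fail to reject H0.

n_eff = 8, pos = 5, neg = 3, p = 0.726562, fail to reject H0.


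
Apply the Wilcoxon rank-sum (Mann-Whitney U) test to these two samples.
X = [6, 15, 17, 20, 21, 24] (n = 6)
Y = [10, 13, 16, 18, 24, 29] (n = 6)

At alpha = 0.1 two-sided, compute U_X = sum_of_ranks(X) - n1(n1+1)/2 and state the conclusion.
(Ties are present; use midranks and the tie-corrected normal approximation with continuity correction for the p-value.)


Step 1: Combine and sort all 12 observations; assign midranks.
sorted (value, group): (6,X), (10,Y), (13,Y), (15,X), (16,Y), (17,X), (18,Y), (20,X), (21,X), (24,X), (24,Y), (29,Y)
ranks: 6->1, 10->2, 13->3, 15->4, 16->5, 17->6, 18->7, 20->8, 21->9, 24->10.5, 24->10.5, 29->12
Step 2: Rank sum for X: R1 = 1 + 4 + 6 + 8 + 9 + 10.5 = 38.5.
Step 3: U_X = R1 - n1(n1+1)/2 = 38.5 - 6*7/2 = 38.5 - 21 = 17.5.
       U_Y = n1*n2 - U_X = 36 - 17.5 = 18.5.
Step 4: Ties are present, so use the tie-corrected normal approximation (with continuity correction) for the p-value.
Step 5: p-value = 1.000000; compare to alpha = 0.1. fail to reject H0.

U_X = 17.5, p = 1.000000, fail to reject H0 at alpha = 0.1.


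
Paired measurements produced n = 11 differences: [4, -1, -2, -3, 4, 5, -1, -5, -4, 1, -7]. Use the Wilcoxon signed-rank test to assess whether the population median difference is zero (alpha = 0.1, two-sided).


Step 1: Drop any zero differences (none here) and take |d_i|.
|d| = [4, 1, 2, 3, 4, 5, 1, 5, 4, 1, 7]
Step 2: Midrank |d_i| (ties get averaged ranks).
ranks: |4|->7, |1|->2, |2|->4, |3|->5, |4|->7, |5|->9.5, |1|->2, |5|->9.5, |4|->7, |1|->2, |7|->11
Step 3: Attach original signs; sum ranks with positive sign and with negative sign.
W+ = 7 + 7 + 9.5 + 2 = 25.5
W- = 2 + 4 + 5 + 2 + 9.5 + 7 + 11 = 40.5
(Check: W+ + W- = 66 should equal n(n+1)/2 = 66.)
Step 4: Test statistic W = min(W+, W-) = 25.5.
Step 5: Ties in |d|, so use the tie-corrected normal approximation.
        E[W] = n(n+1)/4 = 11*12/4 = 33.
        Tie groups: |d|=1 (t=3), |d|=4 (t=3), |d|=5 (t=2); sum(t^3 - t) = 54.
        Var[W] = n(n+1)(2n+1)/24 - sum(t^3-t)/48 = 3036/24 - 54/48 = 125.375.
        z = (W - E[W]) / sqrt(Var[W]) = (25.5 - 33) / 11.1971 = -0.6698.
        Two-sided p = 2*Phi(z) = 0.502975.
Step 6: alpha = 0.1. fail to reject H0.

W+ = 25.5, W- = 40.5, W = min = 25.5, p = 0.502975, fail to reject H0.


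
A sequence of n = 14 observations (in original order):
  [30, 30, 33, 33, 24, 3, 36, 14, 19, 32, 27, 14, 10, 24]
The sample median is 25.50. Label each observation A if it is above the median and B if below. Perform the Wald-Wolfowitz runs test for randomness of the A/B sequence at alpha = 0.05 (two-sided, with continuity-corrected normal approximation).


Step 1: Compute median = 25.50; label A = above, B = below.
Labels in order: AAAABBABBAABBB  (n_A = 7, n_B = 7)
Step 2: Count runs R = 6.
Step 3: Under H0 (random ordering), E[R] = 2*n_A*n_B/(n_A+n_B) + 1 = 2*7*7/14 + 1 = 8.0000.
        Var[R] = 2*n_A*n_B*(2*n_A*n_B - n_A - n_B) / ((n_A+n_B)^2 * (n_A+n_B-1)) = 8232/2548 = 3.2308.
        SD[R] = 1.7974.
Step 4: Continuity-corrected z = (R + 0.5 - E[R]) / SD[R] = (6 + 0.5 - 8.0000) / 1.7974 = -0.8345.
Step 5: Two-sided p-value via normal approximation = 2*(1 - Phi(|z|)) = 0.403986.
Step 6: alpha = 0.05. fail to reject H0.

R = 6, z = -0.8345, p = 0.403986, fail to reject H0.


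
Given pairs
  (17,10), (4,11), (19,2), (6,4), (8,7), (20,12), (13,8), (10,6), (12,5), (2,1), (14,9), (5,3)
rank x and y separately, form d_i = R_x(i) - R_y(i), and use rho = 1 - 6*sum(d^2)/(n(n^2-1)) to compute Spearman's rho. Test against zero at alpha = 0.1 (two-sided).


Step 1: Rank x and y separately (midranks; no ties here).
rank(x): 17->10, 4->2, 19->11, 6->4, 8->5, 20->12, 13->8, 10->6, 12->7, 2->1, 14->9, 5->3
rank(y): 10->10, 11->11, 2->2, 4->4, 7->7, 12->12, 8->8, 6->6, 5->5, 1->1, 9->9, 3->3
Step 2: d_i = R_x(i) - R_y(i); compute d_i^2.
  (10-10)^2=0, (2-11)^2=81, (11-2)^2=81, (4-4)^2=0, (5-7)^2=4, (12-12)^2=0, (8-8)^2=0, (6-6)^2=0, (7-5)^2=4, (1-1)^2=0, (9-9)^2=0, (3-3)^2=0
sum(d^2) = 170.
Step 3: rho = 1 - 6*170 / (12*(12^2 - 1)) = 1 - 1020/1716 = 0.405594.
Step 4: Under H0, t = rho * sqrt((n-2)/(1-rho^2)) = 1.4032 ~ t(10).
Step 5: Two-sided p-value from the t-distribution with 10 df = 0.190836.
Step 6: alpha = 0.1. fail to reject H0.

rho = 0.4056, p = 0.190836, fail to reject H0 at alpha = 0.1.


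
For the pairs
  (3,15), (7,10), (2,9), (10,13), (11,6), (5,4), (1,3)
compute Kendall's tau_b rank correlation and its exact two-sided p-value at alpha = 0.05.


Step 1: Enumerate the 21 unordered pairs (i,j) with i<j and classify each by sign(x_j-x_i) * sign(y_j-y_i).
  (1,2):dx=+4,dy=-5->D; (1,3):dx=-1,dy=-6->C; (1,4):dx=+7,dy=-2->D; (1,5):dx=+8,dy=-9->D
  (1,6):dx=+2,dy=-11->D; (1,7):dx=-2,dy=-12->C; (2,3):dx=-5,dy=-1->C; (2,4):dx=+3,dy=+3->C
  (2,5):dx=+4,dy=-4->D; (2,6):dx=-2,dy=-6->C; (2,7):dx=-6,dy=-7->C; (3,4):dx=+8,dy=+4->C
  (3,5):dx=+9,dy=-3->D; (3,6):dx=+3,dy=-5->D; (3,7):dx=-1,dy=-6->C; (4,5):dx=+1,dy=-7->D
  (4,6):dx=-5,dy=-9->C; (4,7):dx=-9,dy=-10->C; (5,6):dx=-6,dy=-2->C; (5,7):dx=-10,dy=-3->C
  (6,7):dx=-4,dy=-1->C
Step 2: C = 13, D = 8, total pairs = 21.
Step 3: tau = (C - D)/(n(n-1)/2) = (13 - 8)/21 = 0.238095.
Step 4: Exact two-sided p-value (enumerate n! = 5040 permutations of y under H0): p = 0.561905.
Step 5: alpha = 0.05. fail to reject H0.

tau_b = 0.2381 (C=13, D=8), p = 0.561905, fail to reject H0.


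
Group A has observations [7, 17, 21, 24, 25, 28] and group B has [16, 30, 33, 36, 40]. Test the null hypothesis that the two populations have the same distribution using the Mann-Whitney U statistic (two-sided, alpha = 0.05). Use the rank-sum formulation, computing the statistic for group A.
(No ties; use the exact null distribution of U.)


Step 1: Combine and sort all 11 observations; assign midranks.
sorted (value, group): (7,X), (16,Y), (17,X), (21,X), (24,X), (25,X), (28,X), (30,Y), (33,Y), (36,Y), (40,Y)
ranks: 7->1, 16->2, 17->3, 21->4, 24->5, 25->6, 28->7, 30->8, 33->9, 36->10, 40->11
Step 2: Rank sum for X: R1 = 1 + 3 + 4 + 5 + 6 + 7 = 26.
Step 3: U_X = R1 - n1(n1+1)/2 = 26 - 6*7/2 = 26 - 21 = 5.
       U_Y = n1*n2 - U_X = 30 - 5 = 25.
Step 4: No ties, so the exact null distribution of U (based on enumerating the C(11,6) = 462 equally likely rank assignments) gives the two-sided p-value.
Step 5: p-value = 0.082251; compare to alpha = 0.05. fail to reject H0.

U_X = 5, p = 0.082251, fail to reject H0 at alpha = 0.05.


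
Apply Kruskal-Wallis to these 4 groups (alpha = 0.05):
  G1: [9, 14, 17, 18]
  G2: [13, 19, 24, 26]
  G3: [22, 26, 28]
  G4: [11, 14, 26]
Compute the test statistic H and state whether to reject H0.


Step 1: Combine all N = 14 observations and assign midranks.
sorted (value, group, rank): (9,G1,1), (11,G4,2), (13,G2,3), (14,G1,4.5), (14,G4,4.5), (17,G1,6), (18,G1,7), (19,G2,8), (22,G3,9), (24,G2,10), (26,G2,12), (26,G3,12), (26,G4,12), (28,G3,14)
Step 2: Sum ranks within each group.
R_1 = 18.5 (n_1 = 4)
R_2 = 33 (n_2 = 4)
R_3 = 35 (n_3 = 3)
R_4 = 18.5 (n_4 = 3)
Step 3: H = 12/(N(N+1)) * sum(R_i^2/n_i) - 3(N+1)
     = 12/(14*15) * (18.5^2/4 + 33^2/4 + 35^2/3 + 18.5^2/3) - 3*15
     = 0.057143 * 880.229 - 45
     = 5.298810.
Step 4: Ties present; correction factor C = 1 - 30/(14^3 - 14) = 0.989011. Corrected H = 5.298810 / 0.989011 = 5.357685.
Step 5: Under H0, H ~ chi^2(3); p-value = 0.147403.
Step 6: alpha = 0.05. fail to reject H0.

H = 5.3577, df = 3, p = 0.147403, fail to reject H0.


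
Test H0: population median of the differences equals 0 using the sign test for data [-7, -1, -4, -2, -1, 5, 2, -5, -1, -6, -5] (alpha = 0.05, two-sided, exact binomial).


Step 1: Discard zero differences. Original n = 11; n_eff = number of nonzero differences = 11.
Nonzero differences (with sign): -7, -1, -4, -2, -1, +5, +2, -5, -1, -6, -5
Step 2: Count signs: positive = 2, negative = 9.
Step 3: Under H0: P(positive) = 0.5, so the number of positives S ~ Bin(11, 0.5).
Step 4: Two-sided exact p-value = sum of Bin(11,0.5) probabilities at or below the observed probability = 0.065430.
Step 5: alpha = 0.05. fail to reject H0.

n_eff = 11, pos = 2, neg = 9, p = 0.065430, fail to reject H0.


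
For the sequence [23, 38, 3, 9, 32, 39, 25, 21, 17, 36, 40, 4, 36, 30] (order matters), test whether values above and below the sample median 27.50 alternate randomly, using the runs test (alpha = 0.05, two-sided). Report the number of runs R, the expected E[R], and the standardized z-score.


Step 1: Compute median = 27.50; label A = above, B = below.
Labels in order: BABBAABBBAABAA  (n_A = 7, n_B = 7)
Step 2: Count runs R = 8.
Step 3: Under H0 (random ordering), E[R] = 2*n_A*n_B/(n_A+n_B) + 1 = 2*7*7/14 + 1 = 8.0000.
        Var[R] = 2*n_A*n_B*(2*n_A*n_B - n_A - n_B) / ((n_A+n_B)^2 * (n_A+n_B-1)) = 8232/2548 = 3.2308.
        SD[R] = 1.7974.
Step 4: R = E[R], so z = 0 with no continuity correction.
Step 5: Two-sided p-value via normal approximation = 2*(1 - Phi(|z|)) = 1.000000.
Step 6: alpha = 0.05. fail to reject H0.

R = 8, z = 0.0000, p = 1.000000, fail to reject H0.


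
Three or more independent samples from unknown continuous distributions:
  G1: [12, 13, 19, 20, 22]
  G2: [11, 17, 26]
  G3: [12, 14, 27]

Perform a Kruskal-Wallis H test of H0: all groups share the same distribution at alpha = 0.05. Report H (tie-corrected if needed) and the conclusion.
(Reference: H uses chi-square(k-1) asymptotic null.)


Step 1: Combine all N = 11 observations and assign midranks.
sorted (value, group, rank): (11,G2,1), (12,G1,2.5), (12,G3,2.5), (13,G1,4), (14,G3,5), (17,G2,6), (19,G1,7), (20,G1,8), (22,G1,9), (26,G2,10), (27,G3,11)
Step 2: Sum ranks within each group.
R_1 = 30.5 (n_1 = 5)
R_2 = 17 (n_2 = 3)
R_3 = 18.5 (n_3 = 3)
Step 3: H = 12/(N(N+1)) * sum(R_i^2/n_i) - 3(N+1)
     = 12/(11*12) * (30.5^2/5 + 17^2/3 + 18.5^2/3) - 3*12
     = 0.090909 * 396.467 - 36
     = 0.042424.
Step 4: Ties present; correction factor C = 1 - 6/(11^3 - 11) = 0.995455. Corrected H = 0.042424 / 0.995455 = 0.042618.
Step 5: Under H0, H ~ chi^2(2); p-value = 0.978916.
Step 6: alpha = 0.05. fail to reject H0.

H = 0.0426, df = 2, p = 0.978916, fail to reject H0.


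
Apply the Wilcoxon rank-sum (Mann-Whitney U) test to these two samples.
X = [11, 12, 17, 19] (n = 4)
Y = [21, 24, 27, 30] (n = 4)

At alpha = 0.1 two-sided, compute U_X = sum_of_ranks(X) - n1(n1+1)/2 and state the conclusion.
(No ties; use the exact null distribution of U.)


Step 1: Combine and sort all 8 observations; assign midranks.
sorted (value, group): (11,X), (12,X), (17,X), (19,X), (21,Y), (24,Y), (27,Y), (30,Y)
ranks: 11->1, 12->2, 17->3, 19->4, 21->5, 24->6, 27->7, 30->8
Step 2: Rank sum for X: R1 = 1 + 2 + 3 + 4 = 10.
Step 3: U_X = R1 - n1(n1+1)/2 = 10 - 4*5/2 = 10 - 10 = 0.
       U_Y = n1*n2 - U_X = 16 - 0 = 16.
Step 4: No ties, so the exact null distribution of U (based on enumerating the C(8,4) = 70 equally likely rank assignments) gives the two-sided p-value.
Step 5: p-value = 0.028571; compare to alpha = 0.1. reject H0.

U_X = 0, p = 0.028571, reject H0 at alpha = 0.1.


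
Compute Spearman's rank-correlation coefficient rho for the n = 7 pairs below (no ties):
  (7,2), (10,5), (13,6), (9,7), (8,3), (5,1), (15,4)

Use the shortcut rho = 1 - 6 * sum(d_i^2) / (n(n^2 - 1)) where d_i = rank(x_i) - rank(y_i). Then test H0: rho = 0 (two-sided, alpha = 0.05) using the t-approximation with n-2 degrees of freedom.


Step 1: Rank x and y separately (midranks; no ties here).
rank(x): 7->2, 10->5, 13->6, 9->4, 8->3, 5->1, 15->7
rank(y): 2->2, 5->5, 6->6, 7->7, 3->3, 1->1, 4->4
Step 2: d_i = R_x(i) - R_y(i); compute d_i^2.
  (2-2)^2=0, (5-5)^2=0, (6-6)^2=0, (4-7)^2=9, (3-3)^2=0, (1-1)^2=0, (7-4)^2=9
sum(d^2) = 18.
Step 3: rho = 1 - 6*18 / (7*(7^2 - 1)) = 1 - 108/336 = 0.678571.
Step 4: Under H0, t = rho * sqrt((n-2)/(1-rho^2)) = 2.0657 ~ t(5).
Step 5: Two-sided p-value from the t-distribution with 5 df = 0.093750.
Step 6: alpha = 0.05. fail to reject H0.

rho = 0.6786, p = 0.093750, fail to reject H0 at alpha = 0.05.


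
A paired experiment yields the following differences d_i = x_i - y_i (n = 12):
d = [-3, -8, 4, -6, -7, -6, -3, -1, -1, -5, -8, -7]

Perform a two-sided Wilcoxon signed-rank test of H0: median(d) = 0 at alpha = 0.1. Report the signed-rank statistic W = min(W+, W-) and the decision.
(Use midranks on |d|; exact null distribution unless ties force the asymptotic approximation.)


Step 1: Drop any zero differences (none here) and take |d_i|.
|d| = [3, 8, 4, 6, 7, 6, 3, 1, 1, 5, 8, 7]
Step 2: Midrank |d_i| (ties get averaged ranks).
ranks: |3|->3.5, |8|->11.5, |4|->5, |6|->7.5, |7|->9.5, |6|->7.5, |3|->3.5, |1|->1.5, |1|->1.5, |5|->6, |8|->11.5, |7|->9.5
Step 3: Attach original signs; sum ranks with positive sign and with negative sign.
W+ = 5 = 5
W- = 3.5 + 11.5 + 7.5 + 9.5 + 7.5 + 3.5 + 1.5 + 1.5 + 6 + 11.5 + 9.5 = 73
(Check: W+ + W- = 78 should equal n(n+1)/2 = 78.)
Step 4: Test statistic W = min(W+, W-) = 5.
Step 5: Ties in |d|, so use the tie-corrected normal approximation.
        E[W] = n(n+1)/4 = 12*13/4 = 39.
        Tie groups: |d|=1 (t=2), |d|=3 (t=2), |d|=6 (t=2), |d|=7 (t=2), |d|=8 (t=2); sum(t^3 - t) = 30.
        Var[W] = n(n+1)(2n+1)/24 - sum(t^3-t)/48 = 3900/24 - 30/48 = 161.875.
        z = (W - E[W]) / sqrt(Var[W]) = (5 - 39) / 12.7230 = -2.6723.
        Two-sided p = 2*Phi(z) = 0.007533.
Step 6: alpha = 0.1. reject H0.

W+ = 5, W- = 73, W = min = 5, p = 0.007533, reject H0.


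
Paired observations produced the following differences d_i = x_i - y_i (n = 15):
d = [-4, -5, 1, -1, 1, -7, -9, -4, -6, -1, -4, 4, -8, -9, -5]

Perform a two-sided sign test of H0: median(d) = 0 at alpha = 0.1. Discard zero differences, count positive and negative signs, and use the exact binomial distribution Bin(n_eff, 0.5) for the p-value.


Step 1: Discard zero differences. Original n = 15; n_eff = number of nonzero differences = 15.
Nonzero differences (with sign): -4, -5, +1, -1, +1, -7, -9, -4, -6, -1, -4, +4, -8, -9, -5
Step 2: Count signs: positive = 3, negative = 12.
Step 3: Under H0: P(positive) = 0.5, so the number of positives S ~ Bin(15, 0.5).
Step 4: Two-sided exact p-value = sum of Bin(15,0.5) probabilities at or below the observed probability = 0.035156.
Step 5: alpha = 0.1. reject H0.

n_eff = 15, pos = 3, neg = 12, p = 0.035156, reject H0.


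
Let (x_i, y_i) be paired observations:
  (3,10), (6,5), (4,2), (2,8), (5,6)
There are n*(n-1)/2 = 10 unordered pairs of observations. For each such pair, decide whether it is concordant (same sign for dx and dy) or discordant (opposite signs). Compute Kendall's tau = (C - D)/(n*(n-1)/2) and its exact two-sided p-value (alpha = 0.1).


Step 1: Enumerate the 10 unordered pairs (i,j) with i<j and classify each by sign(x_j-x_i) * sign(y_j-y_i).
  (1,2):dx=+3,dy=-5->D; (1,3):dx=+1,dy=-8->D; (1,4):dx=-1,dy=-2->C; (1,5):dx=+2,dy=-4->D
  (2,3):dx=-2,dy=-3->C; (2,4):dx=-4,dy=+3->D; (2,5):dx=-1,dy=+1->D; (3,4):dx=-2,dy=+6->D
  (3,5):dx=+1,dy=+4->C; (4,5):dx=+3,dy=-2->D
Step 2: C = 3, D = 7, total pairs = 10.
Step 3: tau = (C - D)/(n(n-1)/2) = (3 - 7)/10 = -0.400000.
Step 4: Exact two-sided p-value (enumerate n! = 120 permutations of y under H0): p = 0.483333.
Step 5: alpha = 0.1. fail to reject H0.

tau_b = -0.4000 (C=3, D=7), p = 0.483333, fail to reject H0.


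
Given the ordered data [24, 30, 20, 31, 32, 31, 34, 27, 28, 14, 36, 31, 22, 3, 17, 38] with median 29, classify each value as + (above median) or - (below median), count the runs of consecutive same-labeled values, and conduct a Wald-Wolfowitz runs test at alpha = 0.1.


Step 1: Compute median = 29; label A = above, B = below.
Labels in order: BABAAAABBBAABBBA  (n_A = 8, n_B = 8)
Step 2: Count runs R = 8.
Step 3: Under H0 (random ordering), E[R] = 2*n_A*n_B/(n_A+n_B) + 1 = 2*8*8/16 + 1 = 9.0000.
        Var[R] = 2*n_A*n_B*(2*n_A*n_B - n_A - n_B) / ((n_A+n_B)^2 * (n_A+n_B-1)) = 14336/3840 = 3.7333.
        SD[R] = 1.9322.
Step 4: Continuity-corrected z = (R + 0.5 - E[R]) / SD[R] = (8 + 0.5 - 9.0000) / 1.9322 = -0.2588.
Step 5: Two-sided p-value via normal approximation = 2*(1 - Phi(|z|)) = 0.795809.
Step 6: alpha = 0.1. fail to reject H0.

R = 8, z = -0.2588, p = 0.795809, fail to reject H0.


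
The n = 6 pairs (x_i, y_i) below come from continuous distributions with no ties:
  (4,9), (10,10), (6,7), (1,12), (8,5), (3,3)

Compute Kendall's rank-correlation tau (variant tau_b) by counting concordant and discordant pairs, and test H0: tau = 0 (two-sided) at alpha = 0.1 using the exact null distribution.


Step 1: Enumerate the 15 unordered pairs (i,j) with i<j and classify each by sign(x_j-x_i) * sign(y_j-y_i).
  (1,2):dx=+6,dy=+1->C; (1,3):dx=+2,dy=-2->D; (1,4):dx=-3,dy=+3->D; (1,5):dx=+4,dy=-4->D
  (1,6):dx=-1,dy=-6->C; (2,3):dx=-4,dy=-3->C; (2,4):dx=-9,dy=+2->D; (2,5):dx=-2,dy=-5->C
  (2,6):dx=-7,dy=-7->C; (3,4):dx=-5,dy=+5->D; (3,5):dx=+2,dy=-2->D; (3,6):dx=-3,dy=-4->C
  (4,5):dx=+7,dy=-7->D; (4,6):dx=+2,dy=-9->D; (5,6):dx=-5,dy=-2->C
Step 2: C = 7, D = 8, total pairs = 15.
Step 3: tau = (C - D)/(n(n-1)/2) = (7 - 8)/15 = -0.066667.
Step 4: Exact two-sided p-value (enumerate n! = 720 permutations of y under H0): p = 1.000000.
Step 5: alpha = 0.1. fail to reject H0.

tau_b = -0.0667 (C=7, D=8), p = 1.000000, fail to reject H0.


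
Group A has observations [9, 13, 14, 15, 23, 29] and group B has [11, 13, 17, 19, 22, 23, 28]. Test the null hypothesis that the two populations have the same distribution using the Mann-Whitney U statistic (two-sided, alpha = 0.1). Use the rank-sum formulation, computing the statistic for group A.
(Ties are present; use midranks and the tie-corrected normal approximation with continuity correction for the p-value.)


Step 1: Combine and sort all 13 observations; assign midranks.
sorted (value, group): (9,X), (11,Y), (13,X), (13,Y), (14,X), (15,X), (17,Y), (19,Y), (22,Y), (23,X), (23,Y), (28,Y), (29,X)
ranks: 9->1, 11->2, 13->3.5, 13->3.5, 14->5, 15->6, 17->7, 19->8, 22->9, 23->10.5, 23->10.5, 28->12, 29->13
Step 2: Rank sum for X: R1 = 1 + 3.5 + 5 + 6 + 10.5 + 13 = 39.
Step 3: U_X = R1 - n1(n1+1)/2 = 39 - 6*7/2 = 39 - 21 = 18.
       U_Y = n1*n2 - U_X = 42 - 18 = 24.
Step 4: Ties are present, so use the tie-corrected normal approximation (with continuity correction) for the p-value.
Step 5: p-value = 0.720247; compare to alpha = 0.1. fail to reject H0.

U_X = 18, p = 0.720247, fail to reject H0 at alpha = 0.1.


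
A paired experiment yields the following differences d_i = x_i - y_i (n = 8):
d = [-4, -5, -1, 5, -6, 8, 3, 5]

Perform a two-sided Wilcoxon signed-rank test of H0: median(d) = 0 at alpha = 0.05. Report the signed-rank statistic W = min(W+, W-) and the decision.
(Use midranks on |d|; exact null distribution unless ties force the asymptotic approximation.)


Step 1: Drop any zero differences (none here) and take |d_i|.
|d| = [4, 5, 1, 5, 6, 8, 3, 5]
Step 2: Midrank |d_i| (ties get averaged ranks).
ranks: |4|->3, |5|->5, |1|->1, |5|->5, |6|->7, |8|->8, |3|->2, |5|->5
Step 3: Attach original signs; sum ranks with positive sign and with negative sign.
W+ = 5 + 8 + 2 + 5 = 20
W- = 3 + 5 + 1 + 7 = 16
(Check: W+ + W- = 36 should equal n(n+1)/2 = 36.)
Step 4: Test statistic W = min(W+, W-) = 16.
Step 5: Ties in |d|, so use the tie-corrected normal approximation.
        E[W] = n(n+1)/4 = 8*9/4 = 18.
        Tie groups: |d|=5 (t=3); sum(t^3 - t) = 24.
        Var[W] = n(n+1)(2n+1)/24 - sum(t^3-t)/48 = 1224/24 - 24/48 = 50.5.
        z = (W - E[W]) / sqrt(Var[W]) = (16 - 18) / 7.1063 = -0.2814.
        Two-sided p = 2*Phi(z) = 0.778374.
Step 6: alpha = 0.05. fail to reject H0.

W+ = 20, W- = 16, W = min = 16, p = 0.778374, fail to reject H0.


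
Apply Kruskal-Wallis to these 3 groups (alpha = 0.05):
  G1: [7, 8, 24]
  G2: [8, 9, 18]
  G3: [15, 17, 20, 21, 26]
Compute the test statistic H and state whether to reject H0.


Step 1: Combine all N = 11 observations and assign midranks.
sorted (value, group, rank): (7,G1,1), (8,G1,2.5), (8,G2,2.5), (9,G2,4), (15,G3,5), (17,G3,6), (18,G2,7), (20,G3,8), (21,G3,9), (24,G1,10), (26,G3,11)
Step 2: Sum ranks within each group.
R_1 = 13.5 (n_1 = 3)
R_2 = 13.5 (n_2 = 3)
R_3 = 39 (n_3 = 5)
Step 3: H = 12/(N(N+1)) * sum(R_i^2/n_i) - 3(N+1)
     = 12/(11*12) * (13.5^2/3 + 13.5^2/3 + 39^2/5) - 3*12
     = 0.090909 * 425.7 - 36
     = 2.700000.
Step 4: Ties present; correction factor C = 1 - 6/(11^3 - 11) = 0.995455. Corrected H = 2.700000 / 0.995455 = 2.712329.
Step 5: Under H0, H ~ chi^2(2); p-value = 0.257647.
Step 6: alpha = 0.05. fail to reject H0.

H = 2.7123, df = 2, p = 0.257647, fail to reject H0.


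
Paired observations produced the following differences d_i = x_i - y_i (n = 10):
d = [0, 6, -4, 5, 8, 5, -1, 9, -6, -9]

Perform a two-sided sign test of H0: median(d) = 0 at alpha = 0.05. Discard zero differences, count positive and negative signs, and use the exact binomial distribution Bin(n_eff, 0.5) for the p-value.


Step 1: Discard zero differences. Original n = 10; n_eff = number of nonzero differences = 9.
Nonzero differences (with sign): +6, -4, +5, +8, +5, -1, +9, -6, -9
Step 2: Count signs: positive = 5, negative = 4.
Step 3: Under H0: P(positive) = 0.5, so the number of positives S ~ Bin(9, 0.5).
Step 4: Two-sided exact p-value = sum of Bin(9,0.5) probabilities at or below the observed probability = 1.000000.
Step 5: alpha = 0.05. fail to reject H0.

n_eff = 9, pos = 5, neg = 4, p = 1.000000, fail to reject H0.


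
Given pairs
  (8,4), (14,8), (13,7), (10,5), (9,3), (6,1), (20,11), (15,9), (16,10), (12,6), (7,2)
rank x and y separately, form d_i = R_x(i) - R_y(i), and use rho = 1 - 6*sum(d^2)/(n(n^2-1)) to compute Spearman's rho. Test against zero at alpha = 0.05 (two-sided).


Step 1: Rank x and y separately (midranks; no ties here).
rank(x): 8->3, 14->8, 13->7, 10->5, 9->4, 6->1, 20->11, 15->9, 16->10, 12->6, 7->2
rank(y): 4->4, 8->8, 7->7, 5->5, 3->3, 1->1, 11->11, 9->9, 10->10, 6->6, 2->2
Step 2: d_i = R_x(i) - R_y(i); compute d_i^2.
  (3-4)^2=1, (8-8)^2=0, (7-7)^2=0, (5-5)^2=0, (4-3)^2=1, (1-1)^2=0, (11-11)^2=0, (9-9)^2=0, (10-10)^2=0, (6-6)^2=0, (2-2)^2=0
sum(d^2) = 2.
Step 3: rho = 1 - 6*2 / (11*(11^2 - 1)) = 1 - 12/1320 = 0.990909.
Step 4: Under H0, t = rho * sqrt((n-2)/(1-rho^2)) = 22.0966 ~ t(9).
Step 5: Two-sided p-value from the t-distribution with 9 df = 0.000000.
Step 6: alpha = 0.05. reject H0.

rho = 0.9909, p = 0.000000, reject H0 at alpha = 0.05.


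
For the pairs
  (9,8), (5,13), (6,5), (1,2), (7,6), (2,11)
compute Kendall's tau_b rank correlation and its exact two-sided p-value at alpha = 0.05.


Step 1: Enumerate the 15 unordered pairs (i,j) with i<j and classify each by sign(x_j-x_i) * sign(y_j-y_i).
  (1,2):dx=-4,dy=+5->D; (1,3):dx=-3,dy=-3->C; (1,4):dx=-8,dy=-6->C; (1,5):dx=-2,dy=-2->C
  (1,6):dx=-7,dy=+3->D; (2,3):dx=+1,dy=-8->D; (2,4):dx=-4,dy=-11->C; (2,5):dx=+2,dy=-7->D
  (2,6):dx=-3,dy=-2->C; (3,4):dx=-5,dy=-3->C; (3,5):dx=+1,dy=+1->C; (3,6):dx=-4,dy=+6->D
  (4,5):dx=+6,dy=+4->C; (4,6):dx=+1,dy=+9->C; (5,6):dx=-5,dy=+5->D
Step 2: C = 9, D = 6, total pairs = 15.
Step 3: tau = (C - D)/(n(n-1)/2) = (9 - 6)/15 = 0.200000.
Step 4: Exact two-sided p-value (enumerate n! = 720 permutations of y under H0): p = 0.719444.
Step 5: alpha = 0.05. fail to reject H0.

tau_b = 0.2000 (C=9, D=6), p = 0.719444, fail to reject H0.


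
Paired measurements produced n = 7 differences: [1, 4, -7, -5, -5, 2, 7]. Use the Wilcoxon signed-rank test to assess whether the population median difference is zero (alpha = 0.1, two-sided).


Step 1: Drop any zero differences (none here) and take |d_i|.
|d| = [1, 4, 7, 5, 5, 2, 7]
Step 2: Midrank |d_i| (ties get averaged ranks).
ranks: |1|->1, |4|->3, |7|->6.5, |5|->4.5, |5|->4.5, |2|->2, |7|->6.5
Step 3: Attach original signs; sum ranks with positive sign and with negative sign.
W+ = 1 + 3 + 2 + 6.5 = 12.5
W- = 6.5 + 4.5 + 4.5 = 15.5
(Check: W+ + W- = 28 should equal n(n+1)/2 = 28.)
Step 4: Test statistic W = min(W+, W-) = 12.5.
Step 5: Ties in |d|, so use the tie-corrected normal approximation.
        E[W] = n(n+1)/4 = 7*8/4 = 14.
        Tie groups: |d|=5 (t=2), |d|=7 (t=2); sum(t^3 - t) = 12.
        Var[W] = n(n+1)(2n+1)/24 - sum(t^3-t)/48 = 840/24 - 12/48 = 34.75.
        z = (W - E[W]) / sqrt(Var[W]) = (12.5 - 14) / 5.8949 = -0.2545.
        Two-sided p = 2*Phi(z) = 0.799143.
Step 6: alpha = 0.1. fail to reject H0.

W+ = 12.5, W- = 15.5, W = min = 12.5, p = 0.799143, fail to reject H0.


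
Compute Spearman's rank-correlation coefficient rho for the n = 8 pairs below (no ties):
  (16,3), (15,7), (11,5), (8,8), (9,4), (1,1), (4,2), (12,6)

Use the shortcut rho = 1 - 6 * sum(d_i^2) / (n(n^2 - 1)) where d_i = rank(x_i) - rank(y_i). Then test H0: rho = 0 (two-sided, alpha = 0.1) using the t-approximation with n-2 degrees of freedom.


Step 1: Rank x and y separately (midranks; no ties here).
rank(x): 16->8, 15->7, 11->5, 8->3, 9->4, 1->1, 4->2, 12->6
rank(y): 3->3, 7->7, 5->5, 8->8, 4->4, 1->1, 2->2, 6->6
Step 2: d_i = R_x(i) - R_y(i); compute d_i^2.
  (8-3)^2=25, (7-7)^2=0, (5-5)^2=0, (3-8)^2=25, (4-4)^2=0, (1-1)^2=0, (2-2)^2=0, (6-6)^2=0
sum(d^2) = 50.
Step 3: rho = 1 - 6*50 / (8*(8^2 - 1)) = 1 - 300/504 = 0.404762.
Step 4: Under H0, t = rho * sqrt((n-2)/(1-rho^2)) = 1.0842 ~ t(6).
Step 5: Two-sided p-value from the t-distribution with 6 df = 0.319889.
Step 6: alpha = 0.1. fail to reject H0.

rho = 0.4048, p = 0.319889, fail to reject H0 at alpha = 0.1.


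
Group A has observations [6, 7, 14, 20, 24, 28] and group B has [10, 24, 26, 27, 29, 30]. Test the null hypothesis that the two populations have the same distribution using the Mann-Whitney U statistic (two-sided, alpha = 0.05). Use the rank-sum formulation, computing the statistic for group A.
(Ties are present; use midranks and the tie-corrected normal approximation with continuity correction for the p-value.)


Step 1: Combine and sort all 12 observations; assign midranks.
sorted (value, group): (6,X), (7,X), (10,Y), (14,X), (20,X), (24,X), (24,Y), (26,Y), (27,Y), (28,X), (29,Y), (30,Y)
ranks: 6->1, 7->2, 10->3, 14->4, 20->5, 24->6.5, 24->6.5, 26->8, 27->9, 28->10, 29->11, 30->12
Step 2: Rank sum for X: R1 = 1 + 2 + 4 + 5 + 6.5 + 10 = 28.5.
Step 3: U_X = R1 - n1(n1+1)/2 = 28.5 - 6*7/2 = 28.5 - 21 = 7.5.
       U_Y = n1*n2 - U_X = 36 - 7.5 = 28.5.
Step 4: Ties are present, so use the tie-corrected normal approximation (with continuity correction) for the p-value.
Step 5: p-value = 0.108695; compare to alpha = 0.05. fail to reject H0.

U_X = 7.5, p = 0.108695, fail to reject H0 at alpha = 0.05.


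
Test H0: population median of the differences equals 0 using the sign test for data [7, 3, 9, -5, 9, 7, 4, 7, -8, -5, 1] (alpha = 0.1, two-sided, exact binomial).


Step 1: Discard zero differences. Original n = 11; n_eff = number of nonzero differences = 11.
Nonzero differences (with sign): +7, +3, +9, -5, +9, +7, +4, +7, -8, -5, +1
Step 2: Count signs: positive = 8, negative = 3.
Step 3: Under H0: P(positive) = 0.5, so the number of positives S ~ Bin(11, 0.5).
Step 4: Two-sided exact p-value = sum of Bin(11,0.5) probabilities at or below the observed probability = 0.226562.
Step 5: alpha = 0.1. fail to reject H0.

n_eff = 11, pos = 8, neg = 3, p = 0.226562, fail to reject H0.


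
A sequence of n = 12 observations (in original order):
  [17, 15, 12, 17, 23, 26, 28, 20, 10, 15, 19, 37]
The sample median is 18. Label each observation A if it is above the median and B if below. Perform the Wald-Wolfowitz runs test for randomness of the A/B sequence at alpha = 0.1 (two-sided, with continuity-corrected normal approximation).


Step 1: Compute median = 18; label A = above, B = below.
Labels in order: BBBBAAAABBAA  (n_A = 6, n_B = 6)
Step 2: Count runs R = 4.
Step 3: Under H0 (random ordering), E[R] = 2*n_A*n_B/(n_A+n_B) + 1 = 2*6*6/12 + 1 = 7.0000.
        Var[R] = 2*n_A*n_B*(2*n_A*n_B - n_A - n_B) / ((n_A+n_B)^2 * (n_A+n_B-1)) = 4320/1584 = 2.7273.
        SD[R] = 1.6514.
Step 4: Continuity-corrected z = (R + 0.5 - E[R]) / SD[R] = (4 + 0.5 - 7.0000) / 1.6514 = -1.5138.
Step 5: Two-sided p-value via normal approximation = 2*(1 - Phi(|z|)) = 0.130070.
Step 6: alpha = 0.1. fail to reject H0.

R = 4, z = -1.5138, p = 0.130070, fail to reject H0.


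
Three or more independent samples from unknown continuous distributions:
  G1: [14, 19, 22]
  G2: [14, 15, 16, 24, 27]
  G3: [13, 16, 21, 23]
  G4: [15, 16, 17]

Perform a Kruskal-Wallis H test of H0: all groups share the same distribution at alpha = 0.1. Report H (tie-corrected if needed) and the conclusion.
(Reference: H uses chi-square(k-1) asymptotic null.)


Step 1: Combine all N = 15 observations and assign midranks.
sorted (value, group, rank): (13,G3,1), (14,G1,2.5), (14,G2,2.5), (15,G2,4.5), (15,G4,4.5), (16,G2,7), (16,G3,7), (16,G4,7), (17,G4,9), (19,G1,10), (21,G3,11), (22,G1,12), (23,G3,13), (24,G2,14), (27,G2,15)
Step 2: Sum ranks within each group.
R_1 = 24.5 (n_1 = 3)
R_2 = 43 (n_2 = 5)
R_3 = 32 (n_3 = 4)
R_4 = 20.5 (n_4 = 3)
Step 3: H = 12/(N(N+1)) * sum(R_i^2/n_i) - 3(N+1)
     = 12/(15*16) * (24.5^2/3 + 43^2/5 + 32^2/4 + 20.5^2/3) - 3*16
     = 0.050000 * 965.967 - 48
     = 0.298333.
Step 4: Ties present; correction factor C = 1 - 36/(15^3 - 15) = 0.989286. Corrected H = 0.298333 / 0.989286 = 0.301564.
Step 5: Under H0, H ~ chi^2(3); p-value = 0.959734.
Step 6: alpha = 0.1. fail to reject H0.

H = 0.3016, df = 3, p = 0.959734, fail to reject H0.


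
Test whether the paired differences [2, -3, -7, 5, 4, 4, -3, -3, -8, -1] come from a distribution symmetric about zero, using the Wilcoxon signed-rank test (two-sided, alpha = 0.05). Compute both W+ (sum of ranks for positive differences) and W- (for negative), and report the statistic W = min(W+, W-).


Step 1: Drop any zero differences (none here) and take |d_i|.
|d| = [2, 3, 7, 5, 4, 4, 3, 3, 8, 1]
Step 2: Midrank |d_i| (ties get averaged ranks).
ranks: |2|->2, |3|->4, |7|->9, |5|->8, |4|->6.5, |4|->6.5, |3|->4, |3|->4, |8|->10, |1|->1
Step 3: Attach original signs; sum ranks with positive sign and with negative sign.
W+ = 2 + 8 + 6.5 + 6.5 = 23
W- = 4 + 9 + 4 + 4 + 10 + 1 = 32
(Check: W+ + W- = 55 should equal n(n+1)/2 = 55.)
Step 4: Test statistic W = min(W+, W-) = 23.
Step 5: Ties in |d|, so use the tie-corrected normal approximation.
        E[W] = n(n+1)/4 = 10*11/4 = 27.5.
        Tie groups: |d|=3 (t=3), |d|=4 (t=2); sum(t^3 - t) = 30.
        Var[W] = n(n+1)(2n+1)/24 - sum(t^3-t)/48 = 2310/24 - 30/48 = 95.625.
        z = (W - E[W]) / sqrt(Var[W]) = (23 - 27.5) / 9.7788 = -0.4602.
        Two-sided p = 2*Phi(z) = 0.645388.
Step 6: alpha = 0.05. fail to reject H0.

W+ = 23, W- = 32, W = min = 23, p = 0.645388, fail to reject H0.


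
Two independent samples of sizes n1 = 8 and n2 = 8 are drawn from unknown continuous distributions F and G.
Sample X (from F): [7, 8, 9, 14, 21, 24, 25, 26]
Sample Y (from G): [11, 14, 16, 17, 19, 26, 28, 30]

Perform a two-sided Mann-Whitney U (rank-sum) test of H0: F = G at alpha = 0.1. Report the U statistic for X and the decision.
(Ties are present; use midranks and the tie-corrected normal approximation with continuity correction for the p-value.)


Step 1: Combine and sort all 16 observations; assign midranks.
sorted (value, group): (7,X), (8,X), (9,X), (11,Y), (14,X), (14,Y), (16,Y), (17,Y), (19,Y), (21,X), (24,X), (25,X), (26,X), (26,Y), (28,Y), (30,Y)
ranks: 7->1, 8->2, 9->3, 11->4, 14->5.5, 14->5.5, 16->7, 17->8, 19->9, 21->10, 24->11, 25->12, 26->13.5, 26->13.5, 28->15, 30->16
Step 2: Rank sum for X: R1 = 1 + 2 + 3 + 5.5 + 10 + 11 + 12 + 13.5 = 58.
Step 3: U_X = R1 - n1(n1+1)/2 = 58 - 8*9/2 = 58 - 36 = 22.
       U_Y = n1*n2 - U_X = 64 - 22 = 42.
Step 4: Ties are present, so use the tie-corrected normal approximation (with continuity correction) for the p-value.
Step 5: p-value = 0.317712; compare to alpha = 0.1. fail to reject H0.

U_X = 22, p = 0.317712, fail to reject H0 at alpha = 0.1.
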